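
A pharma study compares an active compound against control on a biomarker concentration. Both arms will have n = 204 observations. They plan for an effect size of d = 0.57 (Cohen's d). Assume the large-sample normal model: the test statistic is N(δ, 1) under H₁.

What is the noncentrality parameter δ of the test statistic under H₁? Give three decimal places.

δ ≈ 5.757

δ = d·√(n/2) = 0.57 × √(204/2) = 5.7567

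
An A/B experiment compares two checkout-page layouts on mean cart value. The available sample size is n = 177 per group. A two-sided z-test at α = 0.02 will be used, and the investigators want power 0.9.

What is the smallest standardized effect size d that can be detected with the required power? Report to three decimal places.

Need Φ(δ − 2.326) = 0.9, so δ = 2.326 + 1.282 = 3.608.
(Lower-tail contribution to power is negligible for δ > 0.)
δ = d·√(n/2) ⇒ d = δ/√(n/2) = 3.608/√(177/2) = 0.3835.

d ≈ 0.384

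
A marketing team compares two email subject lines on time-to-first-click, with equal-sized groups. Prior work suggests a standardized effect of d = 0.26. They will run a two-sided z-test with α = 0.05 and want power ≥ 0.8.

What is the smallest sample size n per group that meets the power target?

For power 0.8 need Φ(δ − z_{0.025}) = 0.8, so δ = z_{0.025} + z_{0.20} = 1.960 + 0.842 = 2.802.
(The Φ(−δ − z_{α/2}) term is vanishingly small for δ > 0 and is dropped in the standard sample-size formula.)
δ = d·√(n/2) ⇒ n = 2(δ/d)² = 2 × (2.802 / 0.26)² = 232.22.
Rounding up, n = 233 per group.

n = 233 per group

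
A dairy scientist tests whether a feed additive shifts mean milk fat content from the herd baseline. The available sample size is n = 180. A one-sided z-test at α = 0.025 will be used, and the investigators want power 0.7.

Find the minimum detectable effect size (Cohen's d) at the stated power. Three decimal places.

d ≈ 0.185

Need Φ(δ − 1.960) = 0.7, so δ = 1.960 + 0.524 = 2.484.
δ = d·√n ⇒ d = δ/√n = 2.484/√180 = 0.1852.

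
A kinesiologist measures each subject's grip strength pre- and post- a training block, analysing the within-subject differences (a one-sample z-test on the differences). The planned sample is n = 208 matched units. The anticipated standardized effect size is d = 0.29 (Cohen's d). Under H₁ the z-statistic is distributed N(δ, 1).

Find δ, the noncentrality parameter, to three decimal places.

δ ≈ 4.182

The noncentrality parameter scales effect size by the design's sample-size factor: δ = d·√n = 0.29 × √208 = 4.1824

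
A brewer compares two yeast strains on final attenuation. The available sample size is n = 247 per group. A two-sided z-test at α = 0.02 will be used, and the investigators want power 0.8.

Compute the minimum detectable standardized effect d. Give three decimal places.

d ≈ 0.285

Required noncentrality: δ = z_{0.01} + z_{0.20} = 2.326 + 0.842 = 3.168.
(Lower-tail contribution to power is negligible for δ > 0.)
δ = d·√(n/2) ⇒ d = δ/√(n/2) = 3.168/√(247/2) = 0.2851.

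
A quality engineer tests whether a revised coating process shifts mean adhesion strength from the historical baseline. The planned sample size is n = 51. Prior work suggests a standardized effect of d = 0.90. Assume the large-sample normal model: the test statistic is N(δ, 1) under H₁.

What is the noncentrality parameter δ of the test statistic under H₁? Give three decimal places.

The noncentrality parameter scales effect size by the design's sample-size factor: δ = d·√n = 0.90 × √51 = 6.4273

δ ≈ 6.427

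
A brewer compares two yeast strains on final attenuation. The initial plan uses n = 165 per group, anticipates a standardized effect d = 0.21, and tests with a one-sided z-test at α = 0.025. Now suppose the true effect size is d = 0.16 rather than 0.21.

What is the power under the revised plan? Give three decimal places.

With d = 0.16: δ = d·√(n/2) = 0.16 × √(165/2) = 1.4533. Critical value z_{0.025} = 1.960.
Revised power = P(Z > 1.960 − δ) = Φ(-0.507) = 0.3062.

Power ≈ 0.306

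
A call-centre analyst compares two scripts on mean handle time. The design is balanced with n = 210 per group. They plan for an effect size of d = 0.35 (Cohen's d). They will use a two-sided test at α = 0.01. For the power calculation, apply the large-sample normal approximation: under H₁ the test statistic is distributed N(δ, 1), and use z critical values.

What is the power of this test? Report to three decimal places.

Noncentrality parameter: δ = d·√(n/2) = 0.35 × √(210/2) = 3.5864
Two-sided α = 0.01 → critical value z_{0.005} = 2.576.
Power = Φ(δ − 2.576) + Φ(−δ − 2.576) = Φ(1.011) + Φ(-6.162) = 0.8439 + 0.0000 = 0.8439.

Power ≈ 0.844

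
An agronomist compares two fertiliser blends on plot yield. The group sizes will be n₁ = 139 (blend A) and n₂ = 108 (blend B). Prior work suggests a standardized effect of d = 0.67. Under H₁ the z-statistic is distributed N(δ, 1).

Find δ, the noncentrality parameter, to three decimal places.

The noncentrality parameter scales effect size by the design's sample-size factor: δ = d / √(1/n₁ + 1/n₂) = 0.67 / √(1/139 + 1/108) = 5.2233

δ ≈ 5.223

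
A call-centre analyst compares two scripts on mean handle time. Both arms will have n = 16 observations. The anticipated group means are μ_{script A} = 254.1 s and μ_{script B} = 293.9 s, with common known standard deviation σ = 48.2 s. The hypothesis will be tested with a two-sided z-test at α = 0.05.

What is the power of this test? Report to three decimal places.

Standardized effect: d = |μ_{script A} − μ_{script B}| / σ = |254.1 − 293.9| / 48.2 = 0.8257
Noncentrality parameter: δ = d·√(n/2) = 0.8257 × √(16/2) = 2.3355
Two-sided α = 0.05 → critical value z_{0.025} = 1.960.
Power = Φ(δ − 1.960) + Φ(−δ − 1.960) = Φ(0.376) + Φ(-4.295) = 0.6464 + 0.0000 = 0.6464.

Power ≈ 0.646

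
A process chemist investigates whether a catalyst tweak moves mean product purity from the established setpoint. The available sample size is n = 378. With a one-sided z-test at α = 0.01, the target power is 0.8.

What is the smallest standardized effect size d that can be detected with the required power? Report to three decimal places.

Required noncentrality: δ = z_{0.01} + z_{0.20} = 2.326 + 0.842 = 3.168.
δ = d·√n ⇒ d = δ/√n = 3.168/√378 = 0.1629.

d ≈ 0.163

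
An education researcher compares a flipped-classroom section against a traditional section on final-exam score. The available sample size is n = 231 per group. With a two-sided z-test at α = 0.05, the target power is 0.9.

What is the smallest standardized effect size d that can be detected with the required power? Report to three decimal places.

Need Φ(δ − 1.960) = 0.9, so δ = 1.960 + 1.282 = 3.242.
(Lower-tail contribution to power is negligible for δ > 0.)
δ = d·√(n/2) ⇒ d = δ/√(n/2) = 3.242/√(231/2) = 0.3016.

d ≈ 0.302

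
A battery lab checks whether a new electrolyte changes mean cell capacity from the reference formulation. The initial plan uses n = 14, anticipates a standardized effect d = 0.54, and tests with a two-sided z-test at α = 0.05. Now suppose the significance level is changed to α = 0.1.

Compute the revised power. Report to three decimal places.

δ = d·√n = 0.54 × √14 = 2.0205 (unchanged). New critical value: z_{0.05} = 1.645.
Revised power = Φ(δ − 1.645) + Φ(−δ − 1.645) = Φ(0.376) + Φ(-3.665) = 0.6464 + 0.0001 = 0.6465.

Power ≈ 0.647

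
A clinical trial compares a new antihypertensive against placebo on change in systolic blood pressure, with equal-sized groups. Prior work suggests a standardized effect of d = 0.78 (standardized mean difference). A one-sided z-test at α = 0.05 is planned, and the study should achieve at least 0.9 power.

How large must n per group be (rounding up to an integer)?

Set Φ(δ − 1.645) = 0.9; then δ − 1.645 = Φ⁻¹(0.9) = 1.282, giving δ = 2.926.
δ = d·√(n/2) ⇒ n = 2(δ/d)² = 2 × (2.926 / 0.78)² = 28.15.
Round up to the next whole unit.

n = 29 per group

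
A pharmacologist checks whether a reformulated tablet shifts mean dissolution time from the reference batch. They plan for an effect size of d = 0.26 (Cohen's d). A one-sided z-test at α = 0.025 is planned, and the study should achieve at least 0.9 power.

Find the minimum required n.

n = 156

Set Φ(δ − 1.960) = 0.9; then δ − 1.960 = Φ⁻¹(0.9) = 1.282, giving δ = 3.242.
δ = d·√n ⇒ n = (δ/d)² = (3.242 / 0.26)² = 155.44.
Round up to the next whole unit.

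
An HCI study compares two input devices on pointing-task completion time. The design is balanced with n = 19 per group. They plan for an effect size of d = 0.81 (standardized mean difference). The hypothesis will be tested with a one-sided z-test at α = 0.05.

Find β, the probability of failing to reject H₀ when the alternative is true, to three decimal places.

Noncentrality parameter: δ = d·√(n/2) = 0.81 × √(19/2) = 2.4966
Critical value for a one-sided test at α = 0.05: z_α = 1.645.
Power = Φ(δ − 1.645) = Φ(0.852) = 0.8028.
Type II error: β = 1 − power = 1 − 0.8028 = 0.1972.

β ≈ 0.197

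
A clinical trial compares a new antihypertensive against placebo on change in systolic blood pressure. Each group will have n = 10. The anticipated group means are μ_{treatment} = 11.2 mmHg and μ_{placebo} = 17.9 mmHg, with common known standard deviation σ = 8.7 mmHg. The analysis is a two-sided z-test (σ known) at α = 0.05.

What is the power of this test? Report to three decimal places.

Power ≈ 0.406

Standardized effect: d = |μ_{treatment} − μ_{placebo}| / σ = |11.2 − 17.9| / 8.7 = 0.7701
Noncentrality parameter: δ = d·√(n/2) = 0.7701 × √(10/2) = 1.7220
Two-sided α = 0.05 → critical value z_{0.025} = 1.960.
Power = Φ(δ − 1.960) + Φ(−δ − 1.960) = Φ(-0.238) + Φ(-3.682) = 0.4060 + 0.0001 = 0.4061.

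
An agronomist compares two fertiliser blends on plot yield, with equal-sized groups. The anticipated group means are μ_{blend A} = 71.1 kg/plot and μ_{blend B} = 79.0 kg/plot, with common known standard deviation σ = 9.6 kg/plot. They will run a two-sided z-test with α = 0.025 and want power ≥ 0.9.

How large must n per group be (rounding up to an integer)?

n = 37 per group

Standardized effect: d = |μ_{blend A} − μ_{blend B}| / σ = |71.1 − 79.0| / 9.6 = 0.8229
Set Φ(δ − 2.241) = 0.9; then δ − 2.241 = Φ⁻¹(0.9) = 1.282, giving δ = 3.523.
(The Φ(−δ − z_{α/2}) term is vanishingly small for δ > 0 and is dropped in the standard sample-size formula.)
δ = d·√(n/2) ⇒ n = 2(δ/d)² = 2 × (3.523 / 0.8229)² = 36.65.
Rounding up, n = 37 per group.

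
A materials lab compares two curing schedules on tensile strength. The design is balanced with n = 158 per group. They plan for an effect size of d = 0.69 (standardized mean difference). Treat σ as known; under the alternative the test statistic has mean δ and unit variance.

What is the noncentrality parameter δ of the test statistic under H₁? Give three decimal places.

δ ≈ 6.133

The noncentrality parameter scales effect size by the design's sample-size factor: δ = d·√(n/2) = 0.69 × √(158/2) = 6.1329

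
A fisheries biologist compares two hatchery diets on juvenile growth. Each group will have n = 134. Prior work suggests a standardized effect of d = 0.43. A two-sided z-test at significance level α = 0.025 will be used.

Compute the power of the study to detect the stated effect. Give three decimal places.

Noncentrality parameter: δ = d·√(n/2) = 0.43 × √(134/2) = 3.5197
Critical value for a two-sided test at α = 0.025: z_{α/2} = 2.241.
Power = Φ(δ − 2.241) + Φ(−δ − 2.241) = Φ(1.278) + Φ(-5.761) = 0.8994 + 0.0000 = 0.8994.

Power ≈ 0.899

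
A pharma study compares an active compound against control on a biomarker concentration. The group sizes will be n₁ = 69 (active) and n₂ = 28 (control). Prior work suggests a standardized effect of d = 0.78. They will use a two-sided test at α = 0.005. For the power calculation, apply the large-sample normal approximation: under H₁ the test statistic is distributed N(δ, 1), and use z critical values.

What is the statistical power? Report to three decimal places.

Power ≈ 0.750

Noncentrality parameter: δ = d / √(1/n₁ + 1/n₂) = 0.78 / √(1/69 + 1/28) = 3.4811
Two-sided α = 0.005 → critical value z_{0.0025} = 2.807.
Power = Φ(δ − 2.807) + Φ(−δ − 2.807) = Φ(0.674) + Φ(-6.288) = 0.7499 + 0.0000 = 0.7499.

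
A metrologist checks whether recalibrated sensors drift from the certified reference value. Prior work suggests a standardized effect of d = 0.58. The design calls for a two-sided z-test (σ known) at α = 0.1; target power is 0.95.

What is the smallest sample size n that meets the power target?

For power 0.95 need Φ(δ − z_{0.05}) = 0.95, so δ = z_{0.05} + z_{0.05} = 1.645 + 1.645 = 3.290.
(Ignoring the negligible lower-tail rejection probability gives the usual closed-form inversion.)
δ = d·√n ⇒ n = (δ/d)² = (3.290 / 0.58)² = 32.17.
Rounding up, n = 33.

n = 33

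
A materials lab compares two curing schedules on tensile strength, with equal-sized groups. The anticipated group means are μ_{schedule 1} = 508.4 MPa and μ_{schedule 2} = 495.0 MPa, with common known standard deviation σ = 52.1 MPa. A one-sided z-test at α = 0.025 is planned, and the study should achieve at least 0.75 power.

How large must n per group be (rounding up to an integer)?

Standardized effect: d = |μ_{schedule 1} − μ_{schedule 2}| / σ = |508.4 − 495.0| / 52.1 = 0.2572
For power 0.75 need Φ(δ − z_{0.025}) = 0.75, so δ = z_{0.025} + z_{0.25} = 1.960 + 0.674 = 2.634.
δ = d·√(n/2) ⇒ n = 2(δ/d)² = 2 × (2.634 / 0.2572)² = 209.83.
Rounding up, n = 210 per group.

n = 210 per group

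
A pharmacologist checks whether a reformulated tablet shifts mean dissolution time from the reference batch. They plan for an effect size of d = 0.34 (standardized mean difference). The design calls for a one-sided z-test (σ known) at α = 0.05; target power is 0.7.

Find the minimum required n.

n = 41

Set Φ(δ − 1.645) = 0.7; then δ − 1.645 = Φ⁻¹(0.7) = 0.524, giving δ = 2.169.
δ = d·√n ⇒ n = (δ/d)² = (2.169 / 0.34)² = 40.71.
Rounding up, n = 41.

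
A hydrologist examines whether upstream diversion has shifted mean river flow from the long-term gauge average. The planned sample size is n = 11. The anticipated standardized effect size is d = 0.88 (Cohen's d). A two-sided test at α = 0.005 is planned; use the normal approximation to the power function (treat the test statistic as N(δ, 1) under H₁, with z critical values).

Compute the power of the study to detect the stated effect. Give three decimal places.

Noncentrality parameter: δ = d·√n = 0.88 × √11 = 2.9186
Two-sided α = 0.005 → critical value z_{0.0025} = 2.807.
Power = Φ(δ − 2.807) + Φ(−δ − 2.807) = Φ(0.112) + Φ(-5.726) = 0.5444 + 0.0000 = 0.5444.

Power ≈ 0.544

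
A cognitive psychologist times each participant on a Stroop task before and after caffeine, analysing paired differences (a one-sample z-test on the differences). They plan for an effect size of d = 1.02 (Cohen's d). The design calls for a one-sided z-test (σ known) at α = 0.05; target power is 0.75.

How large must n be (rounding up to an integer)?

For power 0.75 need Φ(δ − z_{0.05}) = 0.75, so δ = z_{0.05} + z_{0.25} = 1.645 + 0.674 = 2.319.
δ = d·√n ⇒ n = (δ/d)² = (2.319 / 1.02)² = 5.17.
Rounding up, n = 6.

n = 6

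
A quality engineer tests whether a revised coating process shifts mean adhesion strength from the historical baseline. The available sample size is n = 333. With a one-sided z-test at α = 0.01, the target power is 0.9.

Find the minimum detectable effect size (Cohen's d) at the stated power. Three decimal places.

Need Φ(δ − 2.326) = 0.9, so δ = 2.326 + 1.282 = 3.608.
δ = d·√n ⇒ d = δ/√n = 3.608/√333 = 0.1977.

d ≈ 0.198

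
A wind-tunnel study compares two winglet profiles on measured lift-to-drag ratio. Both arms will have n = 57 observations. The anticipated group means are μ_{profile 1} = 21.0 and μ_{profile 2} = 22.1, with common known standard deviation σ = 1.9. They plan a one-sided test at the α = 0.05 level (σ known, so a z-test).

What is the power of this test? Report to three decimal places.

Standardized effect: d = |μ_{profile 1} − μ_{profile 2}| / σ = |21.0 − 22.1| / 1.9 = 0.5789
Noncentrality parameter: δ = d·√(n/2) = 0.5789 × √(57/2) = 3.0907
One-sided α = 0.05 → critical value z_{0.05} = 1.645.
Power = P(Z > 1.645 − δ) = Φ(1.446) = 0.9259.

Power ≈ 0.926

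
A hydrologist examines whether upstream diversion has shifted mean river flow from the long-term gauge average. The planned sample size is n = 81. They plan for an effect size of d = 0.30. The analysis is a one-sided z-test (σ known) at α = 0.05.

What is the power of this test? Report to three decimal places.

Power ≈ 0.854

Noncentrality parameter: δ = d·√n = 0.30 × √81 = 2.7000
One-sided α = 0.05 → critical value z_{0.05} = 1.645.
Power = Φ(δ − 1.645) = Φ(1.055) = 0.8543.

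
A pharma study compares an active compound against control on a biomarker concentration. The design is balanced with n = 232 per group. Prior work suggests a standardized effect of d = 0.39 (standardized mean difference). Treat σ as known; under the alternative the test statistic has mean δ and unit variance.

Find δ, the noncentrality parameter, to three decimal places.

δ ≈ 4.200

δ = d·√(n/2) = 0.39 × √(232/2) = 4.2004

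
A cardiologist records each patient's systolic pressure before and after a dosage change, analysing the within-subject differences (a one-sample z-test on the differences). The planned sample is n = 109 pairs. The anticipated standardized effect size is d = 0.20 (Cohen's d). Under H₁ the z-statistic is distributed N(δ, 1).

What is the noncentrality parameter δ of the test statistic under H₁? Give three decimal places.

The noncentrality parameter scales effect size by the design's sample-size factor: δ = d·√n = 0.20 × √109 = 2.0881

δ ≈ 2.088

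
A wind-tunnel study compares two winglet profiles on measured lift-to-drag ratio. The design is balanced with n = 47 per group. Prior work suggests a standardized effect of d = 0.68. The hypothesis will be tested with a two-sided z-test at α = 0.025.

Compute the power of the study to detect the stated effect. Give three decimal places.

Noncentrality parameter: δ = d·√(n/2) = 0.68 × √(47/2) = 3.2964
Critical value for a two-sided test at α = 0.025: z_{α/2} = 2.241.
Power = Φ(δ − 2.241) + Φ(−δ − 2.241) = Φ(1.055) + Φ(-5.538) = 0.8543 + 0.0000 = 0.8543.

Power ≈ 0.854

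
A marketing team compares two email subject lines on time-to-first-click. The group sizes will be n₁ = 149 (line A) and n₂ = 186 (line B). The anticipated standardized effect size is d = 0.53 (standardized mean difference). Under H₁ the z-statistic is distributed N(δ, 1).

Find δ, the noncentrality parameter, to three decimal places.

δ ≈ 4.821

The noncentrality parameter scales effect size by the design's sample-size factor: δ = d / √(1/n₁ + 1/n₂) = 0.53 / √(1/149 + 1/186) = 4.8206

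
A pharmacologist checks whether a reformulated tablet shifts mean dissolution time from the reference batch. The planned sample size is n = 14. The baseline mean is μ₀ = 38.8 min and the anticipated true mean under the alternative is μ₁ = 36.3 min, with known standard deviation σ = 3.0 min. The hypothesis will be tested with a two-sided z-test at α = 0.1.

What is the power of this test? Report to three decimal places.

Standardized effect: d = |μ₁ − μ₀| / σ = |36.3 − 38.8| / 3.0 = 0.8333
Noncentrality parameter: δ = d·√n = 0.8333 × √14 = 3.1180
Two-sided α = 0.1 → critical value z_{0.05} = 1.645.
Power = Φ(δ − 1.645) + Φ(−δ − 1.645) = Φ(1.473) + Φ(-4.763) = 0.9297 + 0.0000 = 0.9297.

Power ≈ 0.930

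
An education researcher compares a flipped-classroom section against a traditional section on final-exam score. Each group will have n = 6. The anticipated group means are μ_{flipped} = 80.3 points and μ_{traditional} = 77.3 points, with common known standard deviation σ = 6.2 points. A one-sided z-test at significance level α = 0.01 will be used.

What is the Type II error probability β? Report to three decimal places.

Standardized effect: d = |μ_{flipped} − μ_{traditional}| / σ = |80.3 − 77.3| / 6.2 = 0.4839
Noncentrality parameter: δ = d·√(n/2) = 0.4839 × √(6/2) = 0.8381
One-sided α = 0.01 → critical value z_{0.01} = 2.326.
Power = Φ(δ − 2.326) = Φ(-1.488) = 0.0683.
Type II error: β = 1 − power = 1 − 0.0683 = 0.9317.

β ≈ 0.932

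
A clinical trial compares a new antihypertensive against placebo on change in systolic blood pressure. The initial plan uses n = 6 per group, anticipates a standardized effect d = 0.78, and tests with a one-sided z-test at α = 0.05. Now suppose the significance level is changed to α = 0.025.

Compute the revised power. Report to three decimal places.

δ = d·√(n/2) = 0.78 × √(6/2) = 1.3510 (unchanged). New critical value: z_{0.025} = 1.960.
Revised power = P(Z > 1.960 − δ) = Φ(-0.609) = 0.2713.

Power ≈ 0.271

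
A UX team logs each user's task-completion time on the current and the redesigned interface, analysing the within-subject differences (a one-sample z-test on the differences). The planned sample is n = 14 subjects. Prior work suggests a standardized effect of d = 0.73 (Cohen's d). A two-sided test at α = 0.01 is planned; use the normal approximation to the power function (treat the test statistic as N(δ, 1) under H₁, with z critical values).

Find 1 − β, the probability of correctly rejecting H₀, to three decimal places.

Noncentrality parameter: δ = d·√n = 0.73 × √14 = 2.7314
Two-sided α = 0.01 → critical value z_{0.005} = 2.576.
Power = Φ(δ − 2.576) + Φ(−δ − 2.576) = Φ(0.156) + Φ(-5.307) = 0.5618 + 0.0000 = 0.5618.

Power ≈ 0.562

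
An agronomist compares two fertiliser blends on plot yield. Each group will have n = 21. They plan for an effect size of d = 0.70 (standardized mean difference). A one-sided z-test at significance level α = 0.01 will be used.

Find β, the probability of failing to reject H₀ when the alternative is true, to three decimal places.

Noncentrality parameter: δ = d·√(n/2) = 0.70 × √(21/2) = 2.2683
Critical value for a one-sided test at α = 0.01: z_α = 2.326.
Power = Φ(δ − 2.326) = Φ(-0.058) = 0.4768.
Type II error: β = 1 − power = 1 − 0.4768 = 0.5232.

β ≈ 0.523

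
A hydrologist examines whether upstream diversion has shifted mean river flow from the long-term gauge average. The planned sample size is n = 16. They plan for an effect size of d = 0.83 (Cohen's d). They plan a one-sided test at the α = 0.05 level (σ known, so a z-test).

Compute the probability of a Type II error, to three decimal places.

β ≈ 0.047

Noncentrality parameter: δ = d·√n = 0.83 × √16 = 3.3200
One-sided α = 0.05 → critical value z_{0.05} = 1.645.
Power = Φ(δ − 1.645) = Φ(1.675) = 0.9530.
Type II error: β = 1 − power = 1 − 0.9530 = 0.0470.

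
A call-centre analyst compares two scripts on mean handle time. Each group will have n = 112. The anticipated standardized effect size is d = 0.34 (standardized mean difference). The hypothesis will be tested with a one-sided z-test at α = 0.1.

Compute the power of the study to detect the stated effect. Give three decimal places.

Power ≈ 0.897

Noncentrality parameter: δ = d·√(n/2) = 0.34 × √(112/2) = 2.5443
Critical value for a one-sided test at α = 0.1: z_α = 1.282.
Power = P(Z > 1.282 − δ) = Φ(1.263) = 0.8967.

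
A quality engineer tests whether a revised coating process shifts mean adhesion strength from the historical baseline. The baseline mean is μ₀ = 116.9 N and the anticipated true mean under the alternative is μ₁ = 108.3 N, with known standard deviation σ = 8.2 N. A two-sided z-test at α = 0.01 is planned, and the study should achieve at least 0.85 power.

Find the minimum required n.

Standardized effect: d = |μ₁ − μ₀| / σ = |108.3 − 116.9| / 8.2 = 1.0488
Set Φ(δ − 2.576) = 0.85; then δ − 2.576 = Φ⁻¹(0.85) = 1.036, giving δ = 3.612.
(For δ > 0 the lower-tail rejection region contributes negligibly to power, so the one-term inversion is standard.)
δ = d·√n ⇒ n = (δ/d)² = (3.612 / 1.0488)² = 11.86.
Round up to the next whole unit.

n = 12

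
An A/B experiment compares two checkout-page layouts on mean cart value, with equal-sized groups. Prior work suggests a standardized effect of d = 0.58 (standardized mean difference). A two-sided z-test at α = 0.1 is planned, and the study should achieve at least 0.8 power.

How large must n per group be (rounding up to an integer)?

For power 0.8 need Φ(δ − z_{0.05}) = 0.8, so δ = z_{0.05} + z_{0.20} = 1.645 + 0.842 = 2.486.
(The Φ(−δ − z_{α/2}) term is vanishingly small for δ > 0 and is dropped in the standard sample-size formula.)
δ = d·√(n/2) ⇒ n = 2(δ/d)² = 2 × (2.486 / 0.58)² = 36.76.
Rounding up, n = 37 per group.

n = 37 per group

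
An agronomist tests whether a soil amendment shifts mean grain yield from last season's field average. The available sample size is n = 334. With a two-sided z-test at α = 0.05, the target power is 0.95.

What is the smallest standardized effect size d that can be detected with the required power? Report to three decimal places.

Need Φ(δ − 1.960) = 0.95, so δ = 1.960 + 1.645 = 3.605.
(Lower-tail contribution to power is negligible for δ > 0.)
δ = d·√n ⇒ d = δ/√n = 3.605/√334 = 0.1972.

d ≈ 0.197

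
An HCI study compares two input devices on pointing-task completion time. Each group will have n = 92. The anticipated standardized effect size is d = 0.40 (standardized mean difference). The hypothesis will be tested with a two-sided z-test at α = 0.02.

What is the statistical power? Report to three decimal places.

Noncentrality parameter: λ = d·√(n/2) = 0.40 × √(92/2) = 2.7129
Critical value for a two-sided test at α = 0.02: z_{α/2} = 2.326.
Power = Φ(λ − 2.326) + Φ(−λ − 2.326) = Φ(0.387) + Φ(-5.039) = 0.6505 + 0.0000 = 0.6505.

Power ≈ 0.650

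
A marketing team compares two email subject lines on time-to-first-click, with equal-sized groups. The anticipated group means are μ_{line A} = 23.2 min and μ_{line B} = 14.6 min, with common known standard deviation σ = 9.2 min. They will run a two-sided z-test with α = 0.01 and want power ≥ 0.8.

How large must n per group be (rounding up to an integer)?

n = 27 per group

Standardized effect: d = |μ_{line A} − μ_{line B}| / σ = |23.2 − 14.6| / 9.2 = 0.9348
Set Φ(δ − 2.576) = 0.8; then δ − 2.576 = Φ⁻¹(0.8) = 0.842, giving δ = 3.417.
(The Φ(−δ − z_{α/2}) term is vanishingly small for δ > 0 and is dropped in the standard sample-size formula.)
δ = d·√(n/2) ⇒ n = 2(δ/d)² = 2 × (3.417 / 0.9348)² = 26.73.
Round up to the next whole unit.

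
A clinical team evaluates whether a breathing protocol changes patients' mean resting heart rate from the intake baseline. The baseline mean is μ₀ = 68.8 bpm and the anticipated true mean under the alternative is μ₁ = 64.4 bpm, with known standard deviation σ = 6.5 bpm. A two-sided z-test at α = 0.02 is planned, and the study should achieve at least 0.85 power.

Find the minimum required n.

n = 25

Standardized effect: d = |μ₁ − μ₀| / σ = |64.4 − 68.8| / 6.5 = 0.6769
For power 0.85 need Φ(δ − z_{0.01}) = 0.85, so δ = z_{0.01} + z_{0.15} = 2.326 + 1.036 = 3.363.
(The Φ(−δ − z_{α/2}) term is vanishingly small for δ > 0 and is dropped in the standard sample-size formula.)
δ = d·√n ⇒ n = (δ/d)² = (3.363 / 0.6769)² = 24.68.
Round up to the next whole unit.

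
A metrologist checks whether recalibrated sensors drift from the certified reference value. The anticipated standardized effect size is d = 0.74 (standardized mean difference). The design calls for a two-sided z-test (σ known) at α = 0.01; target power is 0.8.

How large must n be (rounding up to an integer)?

n = 22

Set Φ(δ − 2.576) = 0.8; then δ − 2.576 = Φ⁻¹(0.8) = 0.842, giving δ = 3.417.
(The Φ(−δ − z_{α/2}) term is vanishingly small for δ > 0 and is dropped in the standard sample-size formula.)
δ = d·√n ⇒ n = (δ/d)² = (3.417 / 0.74)² = 21.33.
Round up to the next whole unit.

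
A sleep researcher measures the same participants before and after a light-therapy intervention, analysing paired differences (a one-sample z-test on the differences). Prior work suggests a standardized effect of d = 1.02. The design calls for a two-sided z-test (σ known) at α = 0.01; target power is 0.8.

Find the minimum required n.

n = 12

Set Φ(δ − 2.576) = 0.8; then δ − 2.576 = Φ⁻¹(0.8) = 0.842, giving δ = 3.417.
(For δ > 0 the lower-tail rejection region contributes negligibly to power, so the one-term inversion is standard.)
δ = d·√n ⇒ n = (δ/d)² = (3.417 / 1.02)² = 11.23.
Rounding up, n = 12.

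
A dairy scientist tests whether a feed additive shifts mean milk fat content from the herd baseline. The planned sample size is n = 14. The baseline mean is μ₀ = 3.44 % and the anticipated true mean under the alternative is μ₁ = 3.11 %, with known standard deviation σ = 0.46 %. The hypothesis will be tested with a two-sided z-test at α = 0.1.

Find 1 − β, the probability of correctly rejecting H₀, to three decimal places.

Standardized effect: d = |μ₁ − μ₀| / σ = |3.11 − 3.44| / 0.46 = 0.7174
Noncentrality parameter: δ = d·√n = 0.7174 × √14 = 2.6842
Critical value for a two-sided test at α = 0.1: z_{α/2} = 1.645.
Power = Φ(δ − 1.645) + Φ(−δ − 1.645) = Φ(1.039) + Φ(-4.329) = 0.8507 + 0.0000 = 0.8507.

Power ≈ 0.851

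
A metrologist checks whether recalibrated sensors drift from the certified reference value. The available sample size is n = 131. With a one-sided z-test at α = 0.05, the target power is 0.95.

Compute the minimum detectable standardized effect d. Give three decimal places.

d ≈ 0.287

Need Φ(δ − 1.645) = 0.95, so δ = 1.645 + 1.645 = 3.290.
δ = d·√n ⇒ d = δ/√n = 3.290/√131 = 0.2874.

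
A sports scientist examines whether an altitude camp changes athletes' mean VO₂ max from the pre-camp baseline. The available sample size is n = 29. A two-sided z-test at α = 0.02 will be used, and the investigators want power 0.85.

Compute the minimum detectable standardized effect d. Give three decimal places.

d ≈ 0.624

Required noncentrality: δ = z_{0.01} + z_{0.15} = 2.326 + 1.036 = 3.363.
(Lower-tail contribution to power is negligible for δ > 0.)
δ = d·√n ⇒ d = δ/√n = 3.363/√29 = 0.6245.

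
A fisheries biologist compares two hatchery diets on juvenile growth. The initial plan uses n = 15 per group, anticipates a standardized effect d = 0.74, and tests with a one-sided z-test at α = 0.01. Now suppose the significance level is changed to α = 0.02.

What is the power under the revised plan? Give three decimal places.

δ = d·√(n/2) = 0.74 × √(15/2) = 2.0266 (unchanged). New critical value: z_{0.02} = 2.054.
Revised power = Φ(δ − 2.054) = Φ(-0.027) = 0.4892.

Power ≈ 0.489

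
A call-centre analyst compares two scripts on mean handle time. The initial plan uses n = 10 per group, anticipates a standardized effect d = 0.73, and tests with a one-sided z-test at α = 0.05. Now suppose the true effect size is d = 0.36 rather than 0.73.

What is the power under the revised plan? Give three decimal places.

Power ≈ 0.200

With d = 0.36: δ = d·√(n/2) = 0.36 × √(10/2) = 0.8050. Critical value z_{0.05} = 1.645.
Revised power = P(Z > 1.645 − δ) = Φ(-0.840) = 0.2005.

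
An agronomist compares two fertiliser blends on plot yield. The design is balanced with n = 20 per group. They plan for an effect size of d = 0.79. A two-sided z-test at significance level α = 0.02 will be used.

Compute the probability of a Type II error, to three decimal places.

β ≈ 0.432

Noncentrality parameter: δ = d·√(n/2) = 0.79 × √(20/2) = 2.4982
Critical value for a two-sided test at α = 0.02: z_{α/2} = 2.326.
Power = Φ(δ − 2.326) + Φ(−δ − 2.326) = Φ(0.172) + Φ(-4.825) = 0.5682 + 0.0000 = 0.5682.
Type II error: β = 1 − power = 1 − 0.5682 = 0.4318.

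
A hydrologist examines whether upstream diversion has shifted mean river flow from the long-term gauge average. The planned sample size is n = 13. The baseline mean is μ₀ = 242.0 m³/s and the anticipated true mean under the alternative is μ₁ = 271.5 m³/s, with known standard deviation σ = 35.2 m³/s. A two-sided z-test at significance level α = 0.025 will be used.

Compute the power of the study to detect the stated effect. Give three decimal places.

Standardized effect: d = |μ₁ − μ₀| / σ = |271.5 − 242.0| / 35.2 = 0.8381
Noncentrality parameter: δ = d·√n = 0.8381 × √13 = 3.0217
Critical value for a two-sided test at α = 0.025: z_{α/2} = 2.241.
Power = Φ(δ − 2.241) + Φ(−δ − 2.241) = Φ(0.780) + Φ(-5.263) = 0.7824 + 0.0000 = 0.7824.

Power ≈ 0.782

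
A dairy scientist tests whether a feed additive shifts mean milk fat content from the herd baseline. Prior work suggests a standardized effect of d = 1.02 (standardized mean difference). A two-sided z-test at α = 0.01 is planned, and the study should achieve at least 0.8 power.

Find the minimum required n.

n = 12

Set Φ(δ − 2.576) = 0.8; then δ − 2.576 = Φ⁻¹(0.8) = 0.842, giving δ = 3.417.
(Ignoring the negligible lower-tail rejection probability gives the usual closed-form inversion.)
δ = d·√n ⇒ n = (δ/d)² = (3.417 / 1.02)² = 11.23.
Round up to the next whole unit.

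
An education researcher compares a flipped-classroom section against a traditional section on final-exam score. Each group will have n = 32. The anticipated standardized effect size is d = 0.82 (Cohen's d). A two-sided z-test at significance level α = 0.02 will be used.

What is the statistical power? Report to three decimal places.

Power ≈ 0.830

Noncentrality parameter: λ = d·√(n/2) = 0.82 × √(32/2) = 3.2800
Two-sided α = 0.02 → critical value z_{0.01} = 2.326.
Power = Φ(λ − 2.326) + Φ(−λ − 2.326) = Φ(0.954) + Φ(-5.606) = 0.8299 + 0.0000 = 0.8299.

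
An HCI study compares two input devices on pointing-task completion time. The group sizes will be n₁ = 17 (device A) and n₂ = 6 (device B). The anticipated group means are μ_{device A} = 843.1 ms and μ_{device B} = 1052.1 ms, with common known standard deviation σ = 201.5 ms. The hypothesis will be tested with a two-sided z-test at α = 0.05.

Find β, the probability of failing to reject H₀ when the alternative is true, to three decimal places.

β ≈ 0.411

Standardized effect: d = |μ_{device A} − μ_{device B}| / σ = |843.1 − 1052.1| / 201.5 = 1.0372
Noncentrality parameter: δ = d / √(1/n₁ + 1/n₂) = 1.0372 / √(1/17 + 1/6) = 2.1843
Critical value for a two-sided test at α = 0.05: z_{α/2} = 1.960.
Power = Φ(δ − 1.960) + Φ(−δ − 1.960) = Φ(0.224) + Φ(-4.144) = 0.5887 + 0.0000 = 0.5888.
Type II error: β = 1 − power = 1 − 0.5888 = 0.4112.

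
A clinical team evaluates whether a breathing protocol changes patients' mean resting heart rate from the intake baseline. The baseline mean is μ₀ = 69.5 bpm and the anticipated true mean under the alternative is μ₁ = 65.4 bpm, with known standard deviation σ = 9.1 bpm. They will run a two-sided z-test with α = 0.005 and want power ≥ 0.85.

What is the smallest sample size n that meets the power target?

n = 73

Standardized effect: d = |μ₁ − μ₀| / σ = |65.4 − 69.5| / 9.1 = 0.4505
Set Φ(δ − 2.807) = 0.85; then δ − 2.807 = Φ⁻¹(0.85) = 1.036, giving δ = 3.843.
(Ignoring the negligible lower-tail rejection probability gives the usual closed-form inversion.)
δ = d·√n ⇒ n = (δ/d)² = (3.843 / 0.4505)² = 72.77.
Rounding up, n = 73.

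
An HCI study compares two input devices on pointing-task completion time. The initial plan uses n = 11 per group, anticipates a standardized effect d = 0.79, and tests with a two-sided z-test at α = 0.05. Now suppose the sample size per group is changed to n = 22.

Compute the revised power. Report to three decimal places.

Power ≈ 0.745

With n = 22 per group: δ = d·√(n/2) = 0.79 × √(22/2) = 2.6201. Critical value z_{0.025} = 1.960.
Revised power = Φ(δ − 1.960) + Φ(−δ − 1.960) = Φ(0.660) + Φ(-4.580) = 0.7454 + 0.0000 = 0.7454.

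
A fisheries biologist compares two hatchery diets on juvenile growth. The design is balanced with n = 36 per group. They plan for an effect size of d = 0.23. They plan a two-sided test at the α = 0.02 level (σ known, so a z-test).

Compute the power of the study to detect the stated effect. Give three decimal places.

Power ≈ 0.089

Noncentrality parameter: δ = d·√(n/2) = 0.23 × √(36/2) = 0.9758
Critical value for a two-sided test at α = 0.02: z_{α/2} = 2.326.
Power = Φ(δ − 2.326) + Φ(−δ − 2.326) = Φ(-1.351) + Φ(-3.302) = 0.0884 + 0.0005 = 0.0889.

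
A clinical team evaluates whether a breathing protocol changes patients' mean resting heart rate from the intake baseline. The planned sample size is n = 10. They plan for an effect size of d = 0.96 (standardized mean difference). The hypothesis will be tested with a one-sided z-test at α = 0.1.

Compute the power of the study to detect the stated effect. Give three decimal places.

Power ≈ 0.960

Noncentrality parameter: δ = d·√n = 0.96 × √10 = 3.0358
One-sided α = 0.1 → critical value z_{0.1} = 1.282.
Power = P(Z > 1.282 − δ) = Φ(1.754) = 0.9603.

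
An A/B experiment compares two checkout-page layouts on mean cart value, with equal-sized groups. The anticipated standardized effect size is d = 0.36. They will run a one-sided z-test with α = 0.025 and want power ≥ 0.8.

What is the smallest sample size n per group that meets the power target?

n = 122 per group

Set Φ(δ − 1.960) = 0.8; then δ − 1.960 = Φ⁻¹(0.8) = 0.842, giving δ = 2.802.
δ = d·√(n/2) ⇒ n = 2(δ/d)² = 2 × (2.802 / 0.36)² = 121.12.
Round up to the next whole unit.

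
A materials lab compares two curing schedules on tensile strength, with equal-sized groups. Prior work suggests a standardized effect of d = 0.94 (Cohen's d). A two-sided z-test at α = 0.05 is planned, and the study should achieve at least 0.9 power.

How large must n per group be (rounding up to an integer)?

Set Φ(δ − 1.960) = 0.9; then δ − 1.960 = Φ⁻¹(0.9) = 1.282, giving δ = 3.242.
(The Φ(−δ − z_{α/2}) term is vanishingly small for δ > 0 and is dropped in the standard sample-size formula.)
δ = d·√(n/2) ⇒ n = 2(δ/d)² = 2 × (3.242 / 0.94)² = 23.78.
Round up to the next whole unit.

n = 24 per group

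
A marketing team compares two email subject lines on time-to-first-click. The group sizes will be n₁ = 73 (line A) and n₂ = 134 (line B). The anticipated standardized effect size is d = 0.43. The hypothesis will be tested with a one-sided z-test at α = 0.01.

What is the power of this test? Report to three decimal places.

Noncentrality parameter: δ = d / √(1/n₁ + 1/n₂) = 0.43 / √(1/73 + 1/134) = 2.9560
Critical value for a one-sided test at α = 0.01: z_α = 2.326.
Power = Φ(δ − 2.326) = Φ(0.630) = 0.7355.

Power ≈ 0.736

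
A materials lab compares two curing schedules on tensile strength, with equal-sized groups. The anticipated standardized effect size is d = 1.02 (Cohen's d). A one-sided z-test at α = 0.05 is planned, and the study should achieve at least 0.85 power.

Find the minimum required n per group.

n = 14 per group

For power 0.85 need Φ(δ − z_{0.05}) = 0.85, so δ = z_{0.05} + z_{0.15} = 1.645 + 1.036 = 2.681.
δ = d·√(n/2) ⇒ n = 2(δ/d)² = 2 × (2.681 / 1.02)² = 13.82.
Round up to the next whole unit.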